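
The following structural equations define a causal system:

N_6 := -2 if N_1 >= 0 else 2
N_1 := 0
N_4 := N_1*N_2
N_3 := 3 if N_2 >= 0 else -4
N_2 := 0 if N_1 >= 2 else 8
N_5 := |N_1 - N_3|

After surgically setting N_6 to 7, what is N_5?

3

do(N_6=7) replaces the equation N_6 := -2 if N_1 >= 0 else 2 with the constant N_6 = 7.
Since N_5 is not a descendant of the intervened variable, it is unaffected.
N_2 = 0 if N_1 >= 2 else 8  [with N_1=0]  = 8
N_3 = 3 if N_2 >= 0 else -4  [with N_2=8]  = 3
N_5 = |N_1 - N_3|  [with N_1=0, N_3=3]  = 3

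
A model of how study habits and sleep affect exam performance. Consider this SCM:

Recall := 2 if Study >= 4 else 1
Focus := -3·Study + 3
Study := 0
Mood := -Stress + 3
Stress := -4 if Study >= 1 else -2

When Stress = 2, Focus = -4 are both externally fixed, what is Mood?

1

Setting Stress = 2, Focus = -4 by intervention discards those variables' equations.
Mood = -Stress + 3  [with Stress=2]  = 1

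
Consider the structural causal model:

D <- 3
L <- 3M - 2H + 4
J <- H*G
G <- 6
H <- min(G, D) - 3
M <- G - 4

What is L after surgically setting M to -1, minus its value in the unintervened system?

-9

Under do(M=-1), the mechanism M <- G - 4 is discarded; M is fixed at -1.
H = min(G, D) - 3  [with G=6, D=3]  = 0
L = 3M - 2H + 4  [with M=-1, H=0]  = 1
Without intervention: H = min(G, D) - 3  [with G=6, D=3]  = 0; M = G - 4  [with G=6]  = 2; L = 3M - 2H + 4  [with M=2, H=0]  = 10.
Change = 1 − 10 = -9.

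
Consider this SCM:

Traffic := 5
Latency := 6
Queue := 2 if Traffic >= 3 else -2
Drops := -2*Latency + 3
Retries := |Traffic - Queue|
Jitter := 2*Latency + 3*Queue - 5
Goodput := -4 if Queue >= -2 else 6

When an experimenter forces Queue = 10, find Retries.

5

do(Queue=10) replaces the equation Queue := 2 if Traffic >= 3 else -2 with the constant Queue = 10.
Retries = |Traffic - Queue|  [with Traffic=5, Queue=10]  = 5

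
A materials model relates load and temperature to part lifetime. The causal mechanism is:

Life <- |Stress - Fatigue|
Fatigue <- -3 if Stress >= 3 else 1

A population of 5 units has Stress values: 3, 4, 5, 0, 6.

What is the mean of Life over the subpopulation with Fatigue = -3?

Conditioning on Fatigue=-3 selects the 4 unit(s) with Stress ∈ {3, 4, 5, 6}. Their Life values: 6, 7, 8, 9. Mean = 7.5.

7.5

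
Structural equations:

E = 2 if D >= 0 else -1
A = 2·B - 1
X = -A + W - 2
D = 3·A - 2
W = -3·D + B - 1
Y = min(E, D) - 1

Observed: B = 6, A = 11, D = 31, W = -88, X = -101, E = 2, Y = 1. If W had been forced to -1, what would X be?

-14

Intervening sets W = -1 and removes its equation (W = -3·D + B - 1).
A = 2·B - 1  [with B=6]  = 11
X = -A + W - 2  [with A=11, W=-1]  = -14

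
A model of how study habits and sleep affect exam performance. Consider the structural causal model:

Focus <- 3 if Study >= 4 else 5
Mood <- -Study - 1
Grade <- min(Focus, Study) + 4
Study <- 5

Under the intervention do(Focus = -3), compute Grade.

1

Under do(Focus=-3), the mechanism Focus <- 3 if Study >= 4 else 5 is discarded; Focus is fixed at -3.
Grade = min(Focus, Study) + 4  [with Focus=-3, Study=5]  = 1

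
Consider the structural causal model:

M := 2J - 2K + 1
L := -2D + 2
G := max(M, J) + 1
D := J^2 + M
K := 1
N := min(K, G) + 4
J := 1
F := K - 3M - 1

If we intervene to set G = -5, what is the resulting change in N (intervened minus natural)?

Under do(G=-5), the mechanism G := max(M, J) + 1 is discarded; G is fixed at -5.
N = min(K, G) + 4  [with K=1, G=-5]  = -1
Without intervention: M = 2J - 2K + 1  [with J=1, K=1]  = 1; G = max(M, J) + 1  [with M=1, J=1]  = 2; N = min(K, G) + 4  [with K=1, G=2]  = 5.
Change = -1 − 5 = -6.

-6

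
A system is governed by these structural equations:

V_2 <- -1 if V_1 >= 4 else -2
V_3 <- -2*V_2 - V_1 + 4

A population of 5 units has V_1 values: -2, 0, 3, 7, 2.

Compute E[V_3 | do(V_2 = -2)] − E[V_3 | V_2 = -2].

do(V_2=-2) breaks V_2's dependence on V_1. With V_2=-2 fixed, V_3 across the units is 10, 8, 5, 1, 6, mean 6.
Observing V_2=-2 restricts to units where V_2's equation naturally yields -2: V_1 ∈ {-2, 0, 3, 2}. In that subpopulation V_3 = 10, 8, 5, 6, mean 7.25.
Difference = 6 − 7.25 = -1.25.

-1.25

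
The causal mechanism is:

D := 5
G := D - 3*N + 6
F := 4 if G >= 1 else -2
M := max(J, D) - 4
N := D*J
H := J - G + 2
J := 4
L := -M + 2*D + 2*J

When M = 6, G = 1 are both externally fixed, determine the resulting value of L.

Setting M = 6, G = 1 by intervention discards those variables' equations.
L = -M + 2*D + 2*J  [with M=6, D=5, J=4]  = 12

12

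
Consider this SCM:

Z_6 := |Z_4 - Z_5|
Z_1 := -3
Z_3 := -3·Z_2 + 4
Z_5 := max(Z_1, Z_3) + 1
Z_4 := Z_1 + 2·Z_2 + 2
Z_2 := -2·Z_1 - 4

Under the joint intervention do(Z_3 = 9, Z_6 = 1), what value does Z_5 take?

The joint intervention fixes Z_3 = 9, Z_6 = 1, removing each variable's own equation.
Z_5 = max(Z_1, Z_3) + 1  [with Z_1=-3, Z_3=9]  = 10

10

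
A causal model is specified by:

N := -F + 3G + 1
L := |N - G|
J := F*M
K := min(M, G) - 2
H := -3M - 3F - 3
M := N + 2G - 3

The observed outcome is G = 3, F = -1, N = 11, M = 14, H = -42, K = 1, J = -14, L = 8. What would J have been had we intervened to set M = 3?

The intervention breaks the incoming arrows to M: M := N + 2G - 3 no longer applies, and M = 3.
J = F*M  [with F=-1, M=3]  = -3

-3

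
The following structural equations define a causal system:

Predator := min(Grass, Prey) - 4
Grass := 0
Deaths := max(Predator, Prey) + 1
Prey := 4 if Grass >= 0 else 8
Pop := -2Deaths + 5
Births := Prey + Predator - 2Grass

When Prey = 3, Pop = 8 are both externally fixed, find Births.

-1

The joint intervention fixes Prey = 3, Pop = 8, removing each variable's own equation.
Predator = min(Grass, Prey) - 4  [with Grass=0, Prey=3]  = -4
Births = Prey + Predator - 2Grass  [with Prey=3, Predator=-4, Grass=0]  = -1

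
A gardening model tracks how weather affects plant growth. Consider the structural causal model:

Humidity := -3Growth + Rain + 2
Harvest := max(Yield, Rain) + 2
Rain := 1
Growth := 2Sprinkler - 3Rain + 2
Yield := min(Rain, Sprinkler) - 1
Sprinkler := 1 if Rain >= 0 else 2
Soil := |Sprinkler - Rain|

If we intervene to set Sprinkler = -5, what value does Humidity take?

36

do(Sprinkler=-5) replaces the equation Sprinkler := 1 if Rain >= 0 else 2 with the constant Sprinkler = -5.
Growth = 2Sprinkler - 3Rain + 2  [with Sprinkler=-5, Rain=1]  = -11
Humidity = -3Growth + Rain + 2  [with Growth=-11, Rain=1]  = 36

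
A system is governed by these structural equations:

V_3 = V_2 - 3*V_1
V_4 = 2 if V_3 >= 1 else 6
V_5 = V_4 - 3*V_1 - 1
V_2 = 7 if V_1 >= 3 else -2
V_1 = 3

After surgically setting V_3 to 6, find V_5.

-8

do(V_3=6) replaces the equation V_3 = V_2 - 3*V_1 with the constant V_3 = 6.
V_4 = 2 if V_3 >= 1 else 6  [with V_3=6]  = 2
V_5 = V_4 - 3*V_1 - 1  [with V_4=2, V_1=3]  = -8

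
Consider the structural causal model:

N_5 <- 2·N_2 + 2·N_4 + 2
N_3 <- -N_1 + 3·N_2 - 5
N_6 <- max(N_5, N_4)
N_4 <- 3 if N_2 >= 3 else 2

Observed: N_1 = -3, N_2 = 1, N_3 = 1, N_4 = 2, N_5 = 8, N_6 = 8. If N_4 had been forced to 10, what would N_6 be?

Under do(N_4=10), the mechanism N_4 <- 3 if N_2 >= 3 else 2 is discarded; N_4 is fixed at 10.
N_5 = 2·N_2 + 2·N_4 + 2  [with N_2=1, N_4=10]  = 24
N_6 = max(N_5, N_4)  [with N_5=24, N_4=10]  = 24

24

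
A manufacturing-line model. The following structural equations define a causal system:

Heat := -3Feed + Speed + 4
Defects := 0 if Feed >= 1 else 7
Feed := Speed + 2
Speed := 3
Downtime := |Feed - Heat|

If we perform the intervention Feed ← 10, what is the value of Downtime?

33

do(Feed=10) replaces the equation Feed := Speed + 2 with the constant Feed = 10.
Heat = -3Feed + Speed + 4  [with Feed=10, Speed=3]  = -23
Downtime = |Feed - Heat|  [with Feed=10, Heat=-23]  = 33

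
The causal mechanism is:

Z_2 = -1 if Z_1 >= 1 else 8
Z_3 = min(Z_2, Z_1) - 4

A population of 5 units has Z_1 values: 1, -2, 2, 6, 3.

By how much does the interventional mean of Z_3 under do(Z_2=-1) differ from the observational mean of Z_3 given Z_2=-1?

do(Z_2=-1) breaks Z_2's dependence on Z_1. With Z_2=-1 fixed, Z_3 across the units is -5, -6, -5, -5, -5, mean -5.2.
Observing Z_2=-1 restricts to units where Z_2's equation naturally yields -1: Z_1 ∈ {1, 2, 6, 3}. In that subpopulation Z_3 = -5, -5, -5, -5, mean -5.
Difference = -5.2 − (-5) = -0.2.

-0.2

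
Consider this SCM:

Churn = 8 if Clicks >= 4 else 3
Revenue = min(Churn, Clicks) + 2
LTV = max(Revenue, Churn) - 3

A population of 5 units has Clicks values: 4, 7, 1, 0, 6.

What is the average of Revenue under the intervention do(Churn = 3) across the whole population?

Every unit gets Churn=3 under the intervention. Revenue values become 5, 5, 3, 2, 5; E[Revenue|do(Churn=3)] = 4.

4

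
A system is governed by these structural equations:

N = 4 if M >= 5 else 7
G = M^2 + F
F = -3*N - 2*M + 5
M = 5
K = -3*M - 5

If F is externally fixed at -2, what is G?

Intervening sets F = -2 and removes its equation (F = -3*N - 2*M + 5).
G = M^2 + F  [with M=5, F=-2]  = 23

23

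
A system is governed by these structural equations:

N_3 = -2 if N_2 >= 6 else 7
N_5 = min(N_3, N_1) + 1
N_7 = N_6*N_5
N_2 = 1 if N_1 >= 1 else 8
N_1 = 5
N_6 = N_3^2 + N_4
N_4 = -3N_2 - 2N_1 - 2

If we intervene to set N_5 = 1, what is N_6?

34

The intervention breaks the incoming arrows to N_5: N_5 = min(N_3, N_1) + 1 no longer applies, and N_5 = 1.
Since N_6 is not a descendant of the intervened variable, it is unaffected.
N_2 = 1 if N_1 >= 1 else 8  [with N_1=5]  = 1
N_3 = -2 if N_2 >= 6 else 7  [with N_2=1]  = 7
N_4 = -3N_2 - 2N_1 - 2  [with N_2=1, N_1=5]  = -15
N_6 = N_3^2 + N_4  [with N_3=7, N_4=-15]  = 34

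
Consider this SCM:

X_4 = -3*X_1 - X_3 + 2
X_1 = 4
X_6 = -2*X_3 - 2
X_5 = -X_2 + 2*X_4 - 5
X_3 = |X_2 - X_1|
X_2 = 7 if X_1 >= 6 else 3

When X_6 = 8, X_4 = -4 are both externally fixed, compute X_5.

-16

Setting X_6 = 8, X_4 = -4 by intervention discards those variables' equations.
X_2 = 7 if X_1 >= 6 else 3  [with X_1=4]  = 3
X_5 = -X_2 + 2*X_4 - 5  [with X_2=3, X_4=-4]  = -16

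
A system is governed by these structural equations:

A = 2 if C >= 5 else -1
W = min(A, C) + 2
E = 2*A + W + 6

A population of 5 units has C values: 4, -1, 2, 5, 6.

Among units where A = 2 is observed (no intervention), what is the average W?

E[W|A=2] averages over only the 2 units with A=2 (C = 5, 6): W = 4, 4, mean 4.

4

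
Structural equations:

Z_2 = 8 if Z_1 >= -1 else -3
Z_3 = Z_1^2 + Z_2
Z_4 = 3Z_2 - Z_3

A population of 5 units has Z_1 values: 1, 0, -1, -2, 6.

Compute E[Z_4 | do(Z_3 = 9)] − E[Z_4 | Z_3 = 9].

-6.6

The intervention sets Z_3=9 in all 5 units regardless of Z_1. Recomputing Z_4 per unit gives 15, 15, 15, -18, 15; average 8.4.
Observing Z_3=9 restricts to units where Z_3's equation naturally yields 9: Z_1 ∈ {1, -1}. In that subpopulation Z_4 = 15, 15, mean 15.
Difference = 8.4 − 15 = -6.6.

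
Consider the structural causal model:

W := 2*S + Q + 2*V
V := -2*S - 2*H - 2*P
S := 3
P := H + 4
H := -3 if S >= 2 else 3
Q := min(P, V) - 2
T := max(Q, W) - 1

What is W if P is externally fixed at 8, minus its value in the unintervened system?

The intervention breaks the incoming arrows to P: P := H + 4 no longer applies, and P = 8.
H = -3 if S >= 2 else 3  [with S=3]  = -3
V = -2*S - 2*H - 2*P  [with S=3, H=-3, P=8]  = -16
Q = min(P, V) - 2  [with P=8, V=-16]  = -18
W = 2*S + Q + 2*V  [with S=3, Q=-18, V=-16]  = -44
Without intervention: H = -3 if S >= 2 else 3  [with S=3]  = -3; P = H + 4  [with H=-3]  = 1; V = -2*S - 2*H - 2*P  [with S=3, H=-3, P=1]  = -2; Q = min(P, V) - 2  [with P=1, V=-2]  = -4; W = 2*S + Q + 2*V  [with S=3, Q=-4, V=-2]  = -2.
Change = -44 − (-2) = -42.

-42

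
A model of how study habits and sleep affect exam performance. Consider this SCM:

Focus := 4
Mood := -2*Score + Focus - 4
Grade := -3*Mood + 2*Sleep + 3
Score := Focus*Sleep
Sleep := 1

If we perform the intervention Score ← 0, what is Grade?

5

do(Score=0) replaces the equation Score := Focus*Sleep with the constant Score = 0.
Mood = -2*Score + Focus - 4  [with Score=0, Focus=4]  = 0
Grade = -3*Mood + 2*Sleep + 3  [with Mood=0, Sleep=1]  = 5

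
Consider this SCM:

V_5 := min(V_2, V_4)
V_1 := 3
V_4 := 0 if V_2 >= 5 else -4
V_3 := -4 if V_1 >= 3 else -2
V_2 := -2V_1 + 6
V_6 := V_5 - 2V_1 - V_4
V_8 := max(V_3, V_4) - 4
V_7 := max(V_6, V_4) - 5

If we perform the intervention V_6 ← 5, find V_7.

Intervening sets V_6 = 5 and removes its equation (V_6 := V_5 - 2V_1 - V_4).
V_2 = -2V_1 + 6  [with V_1=3]  = 0
V_4 = 0 if V_2 >= 5 else -4  [with V_2=0]  = -4
V_7 = max(V_6, V_4) - 5  [with V_6=5, V_4=-4]  = 0

0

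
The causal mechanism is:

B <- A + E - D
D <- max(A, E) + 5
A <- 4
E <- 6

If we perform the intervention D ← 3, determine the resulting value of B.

The intervention breaks the incoming arrows to D: D <- max(A, E) + 5 no longer applies, and D = 3.
B = A + E - D  [with A=4, E=6, D=3]  = 7

7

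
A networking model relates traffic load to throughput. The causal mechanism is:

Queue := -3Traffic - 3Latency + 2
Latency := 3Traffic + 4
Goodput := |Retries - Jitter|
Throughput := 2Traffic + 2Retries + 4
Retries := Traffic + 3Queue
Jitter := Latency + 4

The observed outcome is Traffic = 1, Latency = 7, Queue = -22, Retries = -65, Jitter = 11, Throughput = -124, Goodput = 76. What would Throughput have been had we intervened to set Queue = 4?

The intervention breaks the incoming arrows to Queue: Queue := -3Traffic - 3Latency + 2 no longer applies, and Queue = 4.
Retries = Traffic + 3Queue  [with Traffic=1, Queue=4]  = 13
Throughput = 2Traffic + 2Retries + 4  [with Traffic=1, Retries=13]  = 32

32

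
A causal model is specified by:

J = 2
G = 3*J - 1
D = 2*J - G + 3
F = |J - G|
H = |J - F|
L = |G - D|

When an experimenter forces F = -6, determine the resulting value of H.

8

Intervening sets F = -6 and removes its equation (F = |J - G|).
H = |J - F|  [with J=2, F=-6]  = 8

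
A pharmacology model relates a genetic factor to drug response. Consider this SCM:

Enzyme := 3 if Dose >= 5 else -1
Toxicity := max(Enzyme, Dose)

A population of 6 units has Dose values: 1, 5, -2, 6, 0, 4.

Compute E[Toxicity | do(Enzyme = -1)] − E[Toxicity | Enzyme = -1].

1.5

The intervention sets Enzyme=-1 in all 6 units regardless of Dose. Recomputing Toxicity per unit gives 1, 5, -1, 6, 0, 4; average 2.5.
Conditioning on Enzyme=-1 selects the 4 unit(s) with Dose ∈ {1, -2, 0, 4}. Their Toxicity values: 1, -1, 0, 4. Mean = 1.
Difference = 2.5 − 1 = 1.5.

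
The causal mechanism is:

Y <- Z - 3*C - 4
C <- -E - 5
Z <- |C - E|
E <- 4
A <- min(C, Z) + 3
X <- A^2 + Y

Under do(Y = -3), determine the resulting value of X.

33

The intervention breaks the incoming arrows to Y: Y <- Z - 3*C - 4 no longer applies, and Y = -3.
C = -E - 5  [with E=4]  = -9
Z = |C - E|  [with C=-9, E=4]  = 13
A = min(C, Z) + 3  [with C=-9, Z=13]  = -6
X = A^2 + Y  [with A=-6, Y=-3]  = 33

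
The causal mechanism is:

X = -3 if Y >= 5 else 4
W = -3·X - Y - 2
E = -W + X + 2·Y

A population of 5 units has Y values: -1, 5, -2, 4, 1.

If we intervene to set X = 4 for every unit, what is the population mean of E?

22.2

Under do(X=4), X's equation is replaced by X=4 for every unit. Per-unit E: 15, 33, 12, 30, 21. Mean = 22.2.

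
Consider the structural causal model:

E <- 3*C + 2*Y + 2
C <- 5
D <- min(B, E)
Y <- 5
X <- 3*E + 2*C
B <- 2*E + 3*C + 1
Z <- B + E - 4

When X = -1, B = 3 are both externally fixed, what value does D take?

Under do(X = -1, B = 3), each intervened variable's structural equation is replaced by its fixed value.
E = 3*C + 2*Y + 2  [with C=5, Y=5]  = 27
D = min(B, E)  [with B=3, E=27]  = 3

3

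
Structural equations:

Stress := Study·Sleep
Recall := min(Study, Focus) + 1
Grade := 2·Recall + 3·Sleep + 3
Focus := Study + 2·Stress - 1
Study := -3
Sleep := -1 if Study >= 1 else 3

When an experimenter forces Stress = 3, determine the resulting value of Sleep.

Under do(Stress=3), the mechanism Stress := Study·Sleep is discarded; Stress is fixed at 3.
Since Sleep is not a descendant of the intervened variable, it is unaffected.
Sleep = -1 if Study >= 1 else 3  [with Study=-3]  = 3

3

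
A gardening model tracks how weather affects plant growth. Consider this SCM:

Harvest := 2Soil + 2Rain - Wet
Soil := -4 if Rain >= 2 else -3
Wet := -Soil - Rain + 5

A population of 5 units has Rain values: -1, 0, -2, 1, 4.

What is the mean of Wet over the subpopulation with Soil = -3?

E[Wet|Soil=-3] averages over only the 4 units with Soil=-3 (Rain = -1, 0, -2, 1): Wet = 9, 8, 10, 7, mean 8.5.

8.5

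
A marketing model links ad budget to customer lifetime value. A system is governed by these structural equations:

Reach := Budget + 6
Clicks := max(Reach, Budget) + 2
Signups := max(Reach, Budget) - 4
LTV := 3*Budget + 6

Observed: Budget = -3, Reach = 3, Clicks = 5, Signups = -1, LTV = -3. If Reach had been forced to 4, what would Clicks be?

The intervention breaks the incoming arrows to Reach: Reach := Budget + 6 no longer applies, and Reach = 4.
Clicks = max(Reach, Budget) + 2  [with Reach=4, Budget=-3]  = 6

6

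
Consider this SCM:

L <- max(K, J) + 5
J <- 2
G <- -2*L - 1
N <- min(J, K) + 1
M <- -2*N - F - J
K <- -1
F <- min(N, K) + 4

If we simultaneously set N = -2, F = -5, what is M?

7

Under do(N = -2, F = -5), each intervened variable's structural equation is replaced by its fixed value.
M = -2*N - F - J  [with N=-2, F=-5, J=2]  = 7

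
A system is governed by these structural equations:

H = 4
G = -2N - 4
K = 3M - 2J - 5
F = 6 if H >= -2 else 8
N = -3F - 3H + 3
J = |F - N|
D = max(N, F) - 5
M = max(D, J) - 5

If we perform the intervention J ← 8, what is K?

Under do(J=8), the mechanism J = |F - N| is discarded; J is fixed at 8.
F = 6 if H >= -2 else 8  [with H=4]  = 6
N = -3F - 3H + 3  [with F=6, H=4]  = -27
D = max(N, F) - 5  [with N=-27, F=6]  = 1
M = max(D, J) - 5  [with D=1, J=8]  = 3
K = 3M - 2J - 5  [with M=3, J=8]  = -12

-12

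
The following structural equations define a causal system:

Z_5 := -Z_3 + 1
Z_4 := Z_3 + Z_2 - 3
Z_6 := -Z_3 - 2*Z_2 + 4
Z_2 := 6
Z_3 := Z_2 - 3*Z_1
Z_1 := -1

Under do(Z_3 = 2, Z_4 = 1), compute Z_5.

Setting Z_3 = 2, Z_4 = 1 by intervention discards those variables' equations.
Z_5 = -Z_3 + 1  [with Z_3=2]  = -1

-1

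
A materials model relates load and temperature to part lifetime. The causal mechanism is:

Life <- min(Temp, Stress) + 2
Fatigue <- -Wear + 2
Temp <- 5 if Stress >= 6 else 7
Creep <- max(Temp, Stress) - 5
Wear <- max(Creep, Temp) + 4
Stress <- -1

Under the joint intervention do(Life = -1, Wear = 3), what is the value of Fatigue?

Setting Life = -1, Wear = 3 by intervention discards those variables' equations.
Fatigue = -Wear + 2  [with Wear=3]  = -1

-1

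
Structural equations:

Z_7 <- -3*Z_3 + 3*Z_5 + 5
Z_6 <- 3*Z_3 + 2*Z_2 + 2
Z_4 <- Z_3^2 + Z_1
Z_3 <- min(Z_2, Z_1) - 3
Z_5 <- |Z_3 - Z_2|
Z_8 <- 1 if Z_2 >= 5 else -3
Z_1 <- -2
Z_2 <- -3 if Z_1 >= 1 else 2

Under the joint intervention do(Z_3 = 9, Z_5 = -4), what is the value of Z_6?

Setting Z_3 = 9, Z_5 = -4 by intervention discards those variables' equations.
Z_2 = -3 if Z_1 >= 1 else 2  [with Z_1=-2]  = 2
Z_6 = 3*Z_3 + 2*Z_2 + 2  [with Z_3=9, Z_2=2]  = 33

33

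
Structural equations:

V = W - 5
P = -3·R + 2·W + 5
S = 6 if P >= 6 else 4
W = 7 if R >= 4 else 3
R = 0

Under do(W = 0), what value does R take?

Under do(W=0), the mechanism W = 7 if R >= 4 else 3 is discarded; W is fixed at 0.
R is not downstream of the intervention, so its value is determined by the original equations.

0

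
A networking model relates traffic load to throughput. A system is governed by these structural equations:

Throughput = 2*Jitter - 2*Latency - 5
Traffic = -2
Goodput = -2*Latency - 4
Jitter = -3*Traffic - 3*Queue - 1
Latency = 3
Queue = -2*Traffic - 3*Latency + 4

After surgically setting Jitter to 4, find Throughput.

Intervening sets Jitter = 4 and removes its equation (Jitter = -3*Traffic - 3*Queue - 1).
Throughput = 2*Jitter - 2*Latency - 5  [with Jitter=4, Latency=3]  = -3

-3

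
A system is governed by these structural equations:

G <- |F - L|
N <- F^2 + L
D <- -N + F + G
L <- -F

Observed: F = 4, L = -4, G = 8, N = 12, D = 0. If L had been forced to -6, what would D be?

4

do(L=-6) replaces the equation L <- -F with the constant L = -6.
G = |F - L|  [with F=4, L=-6]  = 10
N = F^2 + L  [with F=4, L=-6]  = 10
D = -N + F + G  [with N=10, F=4, G=10]  = 4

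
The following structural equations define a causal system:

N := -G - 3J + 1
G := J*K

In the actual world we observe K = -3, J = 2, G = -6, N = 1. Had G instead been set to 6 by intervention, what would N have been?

-11

The intervention breaks the incoming arrows to G: G := J*K no longer applies, and G = 6.
N = -G - 3J + 1  [with G=6, J=2]  = -11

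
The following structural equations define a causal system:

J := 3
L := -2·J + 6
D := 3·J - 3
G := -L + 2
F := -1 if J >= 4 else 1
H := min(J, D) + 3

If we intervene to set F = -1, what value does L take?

do(F=-1) replaces the equation F := -1 if J >= 4 else 1 with the constant F = -1.
No directed path runs from F to L, so L keeps its natural value.
L = -2·J + 6  [with J=3]  = 0

0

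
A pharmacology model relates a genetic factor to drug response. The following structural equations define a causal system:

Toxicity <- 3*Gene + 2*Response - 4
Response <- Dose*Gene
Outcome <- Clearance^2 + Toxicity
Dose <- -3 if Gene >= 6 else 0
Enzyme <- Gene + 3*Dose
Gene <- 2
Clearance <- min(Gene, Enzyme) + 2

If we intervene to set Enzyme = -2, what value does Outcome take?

2

The intervention breaks the incoming arrows to Enzyme: Enzyme <- Gene + 3*Dose no longer applies, and Enzyme = -2.
Dose = -3 if Gene >= 6 else 0  [with Gene=2]  = 0
Response = Dose*Gene  [with Dose=0, Gene=2]  = 0
Toxicity = 3*Gene + 2*Response - 4  [with Gene=2, Response=0]  = 2
Clearance = min(Gene, Enzyme) + 2  [with Gene=2, Enzyme=-2]  = 0
Outcome = Clearance^2 + Toxicity  [with Clearance=0, Toxicity=2]  = 2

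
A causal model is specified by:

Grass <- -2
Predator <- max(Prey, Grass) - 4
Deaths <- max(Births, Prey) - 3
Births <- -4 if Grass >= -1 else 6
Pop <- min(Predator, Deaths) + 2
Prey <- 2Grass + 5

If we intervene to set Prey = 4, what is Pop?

Under do(Prey=4), the mechanism Prey <- 2Grass + 5 is discarded; Prey is fixed at 4.
Predator = max(Prey, Grass) - 4  [with Prey=4, Grass=-2]  = 0
Births = -4 if Grass >= -1 else 6  [with Grass=-2]  = 6
Deaths = max(Births, Prey) - 3  [with Births=6, Prey=4]  = 3
Pop = min(Predator, Deaths) + 2  [with Predator=0, Deaths=3]  = 2

2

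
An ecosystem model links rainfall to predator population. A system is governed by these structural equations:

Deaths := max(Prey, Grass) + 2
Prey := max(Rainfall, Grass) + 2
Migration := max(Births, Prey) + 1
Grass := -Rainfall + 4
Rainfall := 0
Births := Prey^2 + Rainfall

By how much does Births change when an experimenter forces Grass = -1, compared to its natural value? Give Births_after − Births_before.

Under do(Grass=-1), the mechanism Grass := -Rainfall + 4 is discarded; Grass is fixed at -1.
Prey = max(Rainfall, Grass) + 2  [with Rainfall=0, Grass=-1]  = 2
Births = Prey^2 + Rainfall  [with Prey=2, Rainfall=0]  = 4
Without intervention: Grass = -Rainfall + 4  [with Rainfall=0]  = 4; Prey = max(Rainfall, Grass) + 2  [with Rainfall=0, Grass=4]  = 6; Births = Prey^2 + Rainfall  [with Prey=6, Rainfall=0]  = 36.
Change = 4 − 36 = -32.

-32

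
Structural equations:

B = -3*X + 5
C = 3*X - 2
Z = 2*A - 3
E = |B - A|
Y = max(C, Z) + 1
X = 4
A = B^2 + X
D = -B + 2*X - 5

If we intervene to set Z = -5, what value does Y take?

11

Intervening sets Z = -5 and removes its equation (Z = 2*A - 3).
C = 3*X - 2  [with X=4]  = 10
Y = max(C, Z) + 1  [with C=10, Z=-5]  = 11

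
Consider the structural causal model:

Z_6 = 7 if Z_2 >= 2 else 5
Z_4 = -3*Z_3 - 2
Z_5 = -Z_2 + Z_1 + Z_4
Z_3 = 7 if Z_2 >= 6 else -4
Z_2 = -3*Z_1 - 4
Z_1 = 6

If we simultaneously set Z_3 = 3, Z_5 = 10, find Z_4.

The joint intervention fixes Z_3 = 3, Z_5 = 10, removing each variable's own equation.
Z_4 = -3*Z_3 - 2  [with Z_3=3]  = -11

-11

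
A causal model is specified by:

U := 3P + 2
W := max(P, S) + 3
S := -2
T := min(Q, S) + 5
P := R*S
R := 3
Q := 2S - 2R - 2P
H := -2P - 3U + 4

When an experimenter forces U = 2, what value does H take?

10

Under do(U=2), the mechanism U := 3P + 2 is discarded; U is fixed at 2.
P = R*S  [with R=3, S=-2]  = -6
H = -2P - 3U + 4  [with P=-6, U=2]  = 10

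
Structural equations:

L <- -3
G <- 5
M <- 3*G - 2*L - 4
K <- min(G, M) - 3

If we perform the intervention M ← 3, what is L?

-3

Under do(M=3), the mechanism M <- 3*G - 2*L - 4 is discarded; M is fixed at 3.
Since L is not a descendant of the intervened variable, it is unaffected.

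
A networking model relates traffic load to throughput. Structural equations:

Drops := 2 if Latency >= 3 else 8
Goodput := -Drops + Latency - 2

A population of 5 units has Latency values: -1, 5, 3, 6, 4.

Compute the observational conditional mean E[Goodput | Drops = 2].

0.5

E[Goodput|Drops=2] averages over only the 4 units with Drops=2 (Latency = 5, 3, 6, 4): Goodput = 1, -1, 2, 0, mean 0.5.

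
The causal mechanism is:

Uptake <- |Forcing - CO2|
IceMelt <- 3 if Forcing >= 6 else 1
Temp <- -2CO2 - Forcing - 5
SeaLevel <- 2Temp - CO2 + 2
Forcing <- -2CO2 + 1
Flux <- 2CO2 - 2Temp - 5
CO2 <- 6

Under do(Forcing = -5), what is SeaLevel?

-28

do(Forcing=-5) replaces the equation Forcing <- -2CO2 + 1 with the constant Forcing = -5.
Temp = -2CO2 - Forcing - 5  [with CO2=6, Forcing=-5]  = -12
SeaLevel = 2Temp - CO2 + 2  [with Temp=-12, CO2=6]  = -28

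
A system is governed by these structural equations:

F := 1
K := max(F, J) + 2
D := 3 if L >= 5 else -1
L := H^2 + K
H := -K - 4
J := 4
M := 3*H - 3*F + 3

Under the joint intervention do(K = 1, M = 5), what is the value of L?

26

The joint intervention fixes K = 1, M = 5, removing each variable's own equation.
H = -K - 4  [with K=1]  = -5
L = H^2 + K  [with H=-5, K=1]  = 26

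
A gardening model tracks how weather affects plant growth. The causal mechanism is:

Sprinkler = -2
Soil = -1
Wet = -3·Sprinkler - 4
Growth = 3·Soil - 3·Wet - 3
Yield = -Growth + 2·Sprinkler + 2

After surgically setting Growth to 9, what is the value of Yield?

Intervening sets Growth = 9 and removes its equation (Growth = 3·Soil - 3·Wet - 3).
Yield = -Growth + 2·Sprinkler + 2  [with Growth=9, Sprinkler=-2]  = -11

-11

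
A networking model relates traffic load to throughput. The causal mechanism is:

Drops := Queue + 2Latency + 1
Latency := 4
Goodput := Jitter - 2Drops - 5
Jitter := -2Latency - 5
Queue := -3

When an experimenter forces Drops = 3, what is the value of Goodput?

do(Drops=3) replaces the equation Drops := Queue + 2Latency + 1 with the constant Drops = 3.
Jitter = -2Latency - 5  [with Latency=4]  = -13
Goodput = Jitter - 2Drops - 5  [with Jitter=-13, Drops=3]  = -24

-24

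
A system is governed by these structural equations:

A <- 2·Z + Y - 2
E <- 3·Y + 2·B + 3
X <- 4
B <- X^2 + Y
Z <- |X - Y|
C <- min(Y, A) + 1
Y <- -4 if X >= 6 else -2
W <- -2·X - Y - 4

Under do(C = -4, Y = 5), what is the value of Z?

The joint intervention fixes C = -4, Y = 5, removing each variable's own equation.
Z = |X - Y|  [with X=4, Y=5]  = 1

1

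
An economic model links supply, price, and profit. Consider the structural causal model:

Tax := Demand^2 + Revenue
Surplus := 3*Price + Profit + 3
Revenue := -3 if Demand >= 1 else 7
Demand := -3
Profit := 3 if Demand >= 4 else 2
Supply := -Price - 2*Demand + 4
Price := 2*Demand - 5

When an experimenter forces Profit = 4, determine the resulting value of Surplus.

-26

Intervening sets Profit = 4 and removes its equation (Profit := 3 if Demand >= 4 else 2).
Price = 2*Demand - 5  [with Demand=-3]  = -11
Surplus = 3*Price + Profit + 3  [with Price=-11, Profit=4]  = -26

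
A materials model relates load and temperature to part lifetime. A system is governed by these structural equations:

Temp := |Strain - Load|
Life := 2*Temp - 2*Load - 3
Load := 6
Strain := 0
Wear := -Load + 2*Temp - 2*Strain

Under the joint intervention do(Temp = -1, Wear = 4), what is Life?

Setting Temp = -1, Wear = 4 by intervention discards those variables' equations.
Life = 2*Temp - 2*Load - 3  [with Temp=-1, Load=6]  = -17

-17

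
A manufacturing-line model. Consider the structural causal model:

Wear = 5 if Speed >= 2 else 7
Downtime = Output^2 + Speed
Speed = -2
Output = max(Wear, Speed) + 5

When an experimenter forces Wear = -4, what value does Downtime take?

Under do(Wear=-4), the mechanism Wear = 5 if Speed >= 2 else 7 is discarded; Wear is fixed at -4.
Output = max(Wear, Speed) + 5  [with Wear=-4, Speed=-2]  = 3
Downtime = Output^2 + Speed  [with Output=3, Speed=-2]  = 7

7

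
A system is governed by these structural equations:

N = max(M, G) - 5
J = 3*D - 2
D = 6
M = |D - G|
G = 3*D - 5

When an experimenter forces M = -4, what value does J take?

The intervention breaks the incoming arrows to M: M = |D - G| no longer applies, and M = -4.
J is not downstream of the intervention, so its value is determined by the original equations.
J = 3*D - 2  [with D=6]  = 16

16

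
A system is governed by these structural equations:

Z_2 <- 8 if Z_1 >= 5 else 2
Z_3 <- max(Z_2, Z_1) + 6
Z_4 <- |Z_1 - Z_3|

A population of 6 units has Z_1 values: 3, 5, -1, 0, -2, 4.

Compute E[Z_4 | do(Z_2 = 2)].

do(Z_2=2) breaks Z_2's dependence on Z_1. With Z_2=2 fixed, Z_4 across the units is 6, 6, 9, 8, 10, 6, mean 7.5.

7.5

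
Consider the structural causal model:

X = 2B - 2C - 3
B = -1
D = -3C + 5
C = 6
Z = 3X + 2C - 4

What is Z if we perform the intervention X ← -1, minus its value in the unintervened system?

48

do(X=-1) replaces the equation X = 2B - 2C - 3 with the constant X = -1.
Z = 3X + 2C - 4  [with X=-1, C=6]  = 5
Without intervention: X = 2B - 2C - 3  [with B=-1, C=6]  = -17; Z = 3X + 2C - 4  [with X=-17, C=6]  = -43.
Change = 5 − (-43) = 48.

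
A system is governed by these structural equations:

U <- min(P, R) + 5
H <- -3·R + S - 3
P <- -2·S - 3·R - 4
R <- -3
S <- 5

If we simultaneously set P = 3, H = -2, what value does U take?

2

The joint intervention fixes P = 3, H = -2, removing each variable's own equation.
U = min(P, R) + 5  [with P=3, R=-3]  = 2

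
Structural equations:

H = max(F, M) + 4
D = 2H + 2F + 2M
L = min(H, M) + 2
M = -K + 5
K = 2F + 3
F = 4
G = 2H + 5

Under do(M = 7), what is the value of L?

9

do(M=7) replaces the equation M = -K + 5 with the constant M = 7.
H = max(F, M) + 4  [with F=4, M=7]  = 11
L = min(H, M) + 2  [with H=11, M=7]  = 9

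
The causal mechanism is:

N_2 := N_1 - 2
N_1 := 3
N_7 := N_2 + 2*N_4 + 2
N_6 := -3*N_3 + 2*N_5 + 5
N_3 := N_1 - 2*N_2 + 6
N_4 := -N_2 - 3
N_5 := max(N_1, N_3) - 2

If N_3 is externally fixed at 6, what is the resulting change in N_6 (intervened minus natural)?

The intervention breaks the incoming arrows to N_3: N_3 := N_1 - 2*N_2 + 6 no longer applies, and N_3 = 6.
N_5 = max(N_1, N_3) - 2  [with N_1=3, N_3=6]  = 4
N_6 = -3*N_3 + 2*N_5 + 5  [with N_3=6, N_5=4]  = -5
Without intervention: N_2 = N_1 - 2  [with N_1=3]  = 1; N_3 = N_1 - 2*N_2 + 6  [with N_1=3, N_2=1]  = 7; N_5 = max(N_1, N_3) - 2  [with N_1=3, N_3=7]  = 5; N_6 = -3*N_3 + 2*N_5 + 5  [with N_3=7, N_5=5]  = -6.
Change = -5 − (-6) = 1.

1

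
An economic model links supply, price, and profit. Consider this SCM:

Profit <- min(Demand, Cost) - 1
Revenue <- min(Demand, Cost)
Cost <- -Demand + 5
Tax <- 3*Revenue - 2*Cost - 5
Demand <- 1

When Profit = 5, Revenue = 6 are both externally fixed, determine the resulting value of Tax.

5

Under do(Profit = 5, Revenue = 6), each intervened variable's structural equation is replaced by its fixed value.
Cost = -Demand + 5  [with Demand=1]  = 4
Tax = 3*Revenue - 2*Cost - 5  [with Revenue=6, Cost=4]  = 5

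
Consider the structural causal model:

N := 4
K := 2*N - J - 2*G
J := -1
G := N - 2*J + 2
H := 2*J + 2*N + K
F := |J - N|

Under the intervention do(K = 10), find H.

16

Under do(K=10), the mechanism K := 2*N - J - 2*G is discarded; K is fixed at 10.
H = 2*J + 2*N + K  [with J=-1, N=4, K=10]  = 16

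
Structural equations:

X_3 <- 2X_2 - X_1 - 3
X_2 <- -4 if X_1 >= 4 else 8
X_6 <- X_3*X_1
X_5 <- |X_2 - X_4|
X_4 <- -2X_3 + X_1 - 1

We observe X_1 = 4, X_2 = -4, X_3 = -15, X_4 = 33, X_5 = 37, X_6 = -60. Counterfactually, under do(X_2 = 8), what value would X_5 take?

23

do(X_2=8) replaces the equation X_2 <- -4 if X_1 >= 4 else 8 with the constant X_2 = 8.
X_3 = 2X_2 - X_1 - 3  [with X_2=8, X_1=4]  = 9
X_4 = -2X_3 + X_1 - 1  [with X_3=9, X_1=4]  = -15
X_5 = |X_2 - X_4|  [with X_2=8, X_4=-15]  = 23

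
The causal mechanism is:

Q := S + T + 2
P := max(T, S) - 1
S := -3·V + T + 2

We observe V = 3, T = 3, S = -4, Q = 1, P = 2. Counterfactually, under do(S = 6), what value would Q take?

The intervention breaks the incoming arrows to S: S := -3·V + T + 2 no longer applies, and S = 6.
Q = S + T + 2  [with S=6, T=3]  = 11

11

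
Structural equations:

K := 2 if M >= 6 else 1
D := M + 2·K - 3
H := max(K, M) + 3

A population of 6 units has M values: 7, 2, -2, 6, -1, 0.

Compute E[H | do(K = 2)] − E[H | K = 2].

-3

do(K=2) breaks K's dependence on M. With K=2 fixed, H across the units is 10, 5, 5, 9, 5, 5, mean 6.5.
Conditioning on K=2 selects the 2 unit(s) with M ∈ {7, 6}. Their H values: 10, 9. Mean = 9.5.
Difference = 6.5 − 9.5 = -3.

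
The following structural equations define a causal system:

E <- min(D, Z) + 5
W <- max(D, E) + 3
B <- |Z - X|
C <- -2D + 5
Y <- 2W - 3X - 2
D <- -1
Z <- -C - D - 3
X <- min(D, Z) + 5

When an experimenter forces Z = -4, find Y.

The intervention breaks the incoming arrows to Z: Z <- -C - D - 3 no longer applies, and Z = -4.
E = min(D, Z) + 5  [with D=-1, Z=-4]  = 1
X = min(D, Z) + 5  [with D=-1, Z=-4]  = 1
W = max(D, E) + 3  [with D=-1, E=1]  = 4
Y = 2W - 3X - 2  [with W=4, X=1]  = 3

3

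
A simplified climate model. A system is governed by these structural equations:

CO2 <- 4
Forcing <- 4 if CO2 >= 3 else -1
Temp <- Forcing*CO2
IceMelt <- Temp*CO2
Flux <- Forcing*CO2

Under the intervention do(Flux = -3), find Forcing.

4

Under do(Flux=-3), the mechanism Flux <- Forcing*CO2 is discarded; Flux is fixed at -3.
No directed path runs from Flux to Forcing, so Forcing keeps its natural value.
Forcing = 4 if CO2 >= 3 else -1  [with CO2=4]  = 4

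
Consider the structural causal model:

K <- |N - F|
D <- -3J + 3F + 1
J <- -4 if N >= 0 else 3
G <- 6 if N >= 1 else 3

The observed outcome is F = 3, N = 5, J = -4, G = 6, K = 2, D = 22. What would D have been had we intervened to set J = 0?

10

The intervention breaks the incoming arrows to J: J <- -4 if N >= 0 else 3 no longer applies, and J = 0.
D = -3J + 3F + 1  [with J=0, F=3]  = 10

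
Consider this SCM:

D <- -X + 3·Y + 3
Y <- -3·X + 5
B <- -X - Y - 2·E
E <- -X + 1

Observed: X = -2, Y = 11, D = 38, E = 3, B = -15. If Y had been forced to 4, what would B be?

do(Y=4) replaces the equation Y <- -3·X + 5 with the constant Y = 4.
E = -X + 1  [with X=-2]  = 3
B = -X - Y - 2·E  [with X=-2, Y=4, E=3]  = -8

-8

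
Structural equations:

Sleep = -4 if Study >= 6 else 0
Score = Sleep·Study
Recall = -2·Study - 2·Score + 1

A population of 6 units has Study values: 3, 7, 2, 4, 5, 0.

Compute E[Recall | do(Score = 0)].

Under do(Score=0), Score's equation is replaced by Score=0 for every unit. Per-unit Recall: -5, -13, -3, -7, -9, 1. Mean = -6.

-6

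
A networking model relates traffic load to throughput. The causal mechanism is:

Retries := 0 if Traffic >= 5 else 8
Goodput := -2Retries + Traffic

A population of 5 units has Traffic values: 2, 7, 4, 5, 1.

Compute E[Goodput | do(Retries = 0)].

Every unit gets Retries=0 under the intervention. Goodput values become 2, 7, 4, 5, 1; E[Goodput|do(Retries=0)] = 3.8.

3.8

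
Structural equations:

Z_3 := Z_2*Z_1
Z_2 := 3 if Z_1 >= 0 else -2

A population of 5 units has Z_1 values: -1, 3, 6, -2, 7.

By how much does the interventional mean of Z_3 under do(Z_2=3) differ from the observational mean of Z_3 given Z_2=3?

do(Z_2=3) breaks Z_2's dependence on Z_1. With Z_2=3 fixed, Z_3 across the units is -3, 9, 18, -6, 21, mean 7.8.
Observing Z_2=3 restricts to units where Z_2's equation naturally yields 3: Z_1 ∈ {3, 6, 7}. In that subpopulation Z_3 = 9, 18, 21, mean 16.
Difference = 7.8 − 16 = -8.2.

-8.2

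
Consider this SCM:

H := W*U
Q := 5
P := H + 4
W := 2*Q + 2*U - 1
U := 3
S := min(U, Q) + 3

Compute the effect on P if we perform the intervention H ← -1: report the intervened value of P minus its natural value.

Intervening sets H = -1 and removes its equation (H := W*U).
P = H + 4  [with H=-1]  = 3
Without intervention: W = 2*Q + 2*U - 1  [with Q=5, U=3]  = 15; H = W*U  [with W=15, U=3]  = 45; P = H + 4  [with H=45]  = 49.
Change = 3 − 49 = -46.

-46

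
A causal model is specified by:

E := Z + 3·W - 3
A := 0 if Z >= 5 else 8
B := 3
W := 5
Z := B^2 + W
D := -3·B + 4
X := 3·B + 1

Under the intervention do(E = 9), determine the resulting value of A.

Intervening sets E = 9 and removes its equation (E := Z + 3·W - 3).
Since A is not a descendant of the intervened variable, it is unaffected.
Z = B^2 + W  [with B=3, W=5]  = 14
A = 0 if Z >= 5 else 8  [with Z=14]  = 0

0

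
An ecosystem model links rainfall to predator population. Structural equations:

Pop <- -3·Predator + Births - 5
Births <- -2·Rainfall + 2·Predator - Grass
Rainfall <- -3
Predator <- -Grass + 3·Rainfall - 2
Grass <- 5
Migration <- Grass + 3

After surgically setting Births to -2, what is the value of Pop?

41

Under do(Births=-2), the mechanism Births <- -2·Rainfall + 2·Predator - Grass is discarded; Births is fixed at -2.
Predator = -Grass + 3·Rainfall - 2  [with Grass=5, Rainfall=-3]  = -16
Pop = -3·Predator + Births - 5  [with Predator=-16, Births=-2]  = 41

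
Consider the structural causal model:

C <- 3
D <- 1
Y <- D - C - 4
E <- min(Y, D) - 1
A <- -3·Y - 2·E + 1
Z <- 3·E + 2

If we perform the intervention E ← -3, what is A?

25

Intervening sets E = -3 and removes its equation (E <- min(Y, D) - 1).
Y = D - C - 4  [with D=1, C=3]  = -6
A = -3·Y - 2·E + 1  [with Y=-6, E=-3]  = 25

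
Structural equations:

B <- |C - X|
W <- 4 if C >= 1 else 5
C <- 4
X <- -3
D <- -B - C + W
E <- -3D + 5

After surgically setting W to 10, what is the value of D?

do(W=10) replaces the equation W <- 4 if C >= 1 else 5 with the constant W = 10.
B = |C - X|  [with C=4, X=-3]  = 7
D = -B - C + W  [with B=7, C=4, W=10]  = -1

-1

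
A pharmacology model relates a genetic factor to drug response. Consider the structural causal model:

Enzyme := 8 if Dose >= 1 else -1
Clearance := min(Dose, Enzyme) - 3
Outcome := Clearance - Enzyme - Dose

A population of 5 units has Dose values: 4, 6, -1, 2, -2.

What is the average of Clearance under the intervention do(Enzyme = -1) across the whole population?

-4.2

Every unit gets Enzyme=-1 under the intervention. Clearance values become -4, -4, -4, -4, -5; E[Clearance|do(Enzyme=-1)] = -4.2.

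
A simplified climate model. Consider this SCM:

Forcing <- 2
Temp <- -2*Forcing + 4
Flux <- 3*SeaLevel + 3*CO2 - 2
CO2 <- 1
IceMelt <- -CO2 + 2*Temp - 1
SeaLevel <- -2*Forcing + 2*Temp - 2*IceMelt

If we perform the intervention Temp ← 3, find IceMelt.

The intervention breaks the incoming arrows to Temp: Temp <- -2*Forcing + 4 no longer applies, and Temp = 3.
IceMelt = -CO2 + 2*Temp - 1  [with CO2=1, Temp=3]  = 4

4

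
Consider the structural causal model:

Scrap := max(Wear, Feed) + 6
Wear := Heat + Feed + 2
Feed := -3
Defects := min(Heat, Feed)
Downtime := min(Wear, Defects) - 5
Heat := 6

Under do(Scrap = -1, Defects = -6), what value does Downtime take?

-11

Setting Scrap = -1, Defects = -6 by intervention discards those variables' equations.
Wear = Heat + Feed + 2  [with Heat=6, Feed=-3]  = 5
Downtime = min(Wear, Defects) - 5  [with Wear=5, Defects=-6]  = -11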